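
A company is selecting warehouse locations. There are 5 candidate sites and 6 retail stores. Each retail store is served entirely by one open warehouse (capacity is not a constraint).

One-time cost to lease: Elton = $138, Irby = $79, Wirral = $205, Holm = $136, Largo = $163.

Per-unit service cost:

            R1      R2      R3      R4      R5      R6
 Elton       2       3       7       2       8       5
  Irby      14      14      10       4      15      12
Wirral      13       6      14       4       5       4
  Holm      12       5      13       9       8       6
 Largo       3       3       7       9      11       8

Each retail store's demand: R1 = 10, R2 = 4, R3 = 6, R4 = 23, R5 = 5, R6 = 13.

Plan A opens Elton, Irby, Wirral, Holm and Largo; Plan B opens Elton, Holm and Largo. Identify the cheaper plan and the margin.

Plan B is cheaper by 256.

Plan A: {Elton, Irby, Wirral, Holm, Largo}: R1→Elton 2·10=20, R2→Elton 3·4=12, R3→Elton 7·6=42, R4→Elton 2·23=46, R5→Wirral 5·5=25, R6→Wirral 4·13=52. Service 197; fixed 721; total 918.
Plan B: {Elton, Holm, Largo}: R1→Elton 2·10=20, R2→Elton 3·4=12, R3→Elton 7·6=42, R4→Elton 2·23=46, R5→Elton 8·5=40, R6→Elton 5·13=65. Service 225; fixed 437; total 662.
Difference: |918 − 662| = 256.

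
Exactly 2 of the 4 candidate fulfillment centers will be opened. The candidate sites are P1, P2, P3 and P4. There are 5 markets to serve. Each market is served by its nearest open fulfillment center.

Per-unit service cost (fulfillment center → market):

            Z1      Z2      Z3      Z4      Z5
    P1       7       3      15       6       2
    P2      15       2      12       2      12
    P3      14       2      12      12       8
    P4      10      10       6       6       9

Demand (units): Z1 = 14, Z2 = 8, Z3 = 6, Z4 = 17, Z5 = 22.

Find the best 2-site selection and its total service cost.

Choose P1 and P2; total service cost 264.

With exactly 2 open, each market uses its cheapest among the chosen.
{P1, P2}: Z1→P1 7·14=98, Z2→P2 2·8=16, Z3→P2 12·6=72, Z4→P2 2·17=34, Z5→P1 2·22=44. Service cost 264.
{P1, P4}: service cost 304
{P1, P3}: service cost 332
Among all 6 size-2 choices, {P1, P2} is lowest.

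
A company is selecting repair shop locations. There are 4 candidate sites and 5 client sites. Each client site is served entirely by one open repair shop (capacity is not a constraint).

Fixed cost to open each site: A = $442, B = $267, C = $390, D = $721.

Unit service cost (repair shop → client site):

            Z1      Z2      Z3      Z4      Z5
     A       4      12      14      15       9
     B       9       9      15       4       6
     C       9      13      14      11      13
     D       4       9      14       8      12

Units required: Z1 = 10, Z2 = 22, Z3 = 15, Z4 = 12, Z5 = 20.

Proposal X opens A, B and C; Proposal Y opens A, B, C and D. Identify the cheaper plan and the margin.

Proposal X is cheaper by 721.

Proposal X: {A, B, C}: Z1→A 4·10=40, Z2→B 9·22=198, Z3→A 14·15=210, Z4→B 4·12=48, Z5→B 6·20=120. Service 616; fixed 1099; total 1715.
Proposal Y: {A, B, C, D}: Z1→A 4·10=40, Z2→B 9·22=198, Z3→A 14·15=210, Z4→B 4·12=48, Z5→B 6·20=120. Service 616; fixed 1820; total 2436.
Difference: |1715 − 2436| = 721.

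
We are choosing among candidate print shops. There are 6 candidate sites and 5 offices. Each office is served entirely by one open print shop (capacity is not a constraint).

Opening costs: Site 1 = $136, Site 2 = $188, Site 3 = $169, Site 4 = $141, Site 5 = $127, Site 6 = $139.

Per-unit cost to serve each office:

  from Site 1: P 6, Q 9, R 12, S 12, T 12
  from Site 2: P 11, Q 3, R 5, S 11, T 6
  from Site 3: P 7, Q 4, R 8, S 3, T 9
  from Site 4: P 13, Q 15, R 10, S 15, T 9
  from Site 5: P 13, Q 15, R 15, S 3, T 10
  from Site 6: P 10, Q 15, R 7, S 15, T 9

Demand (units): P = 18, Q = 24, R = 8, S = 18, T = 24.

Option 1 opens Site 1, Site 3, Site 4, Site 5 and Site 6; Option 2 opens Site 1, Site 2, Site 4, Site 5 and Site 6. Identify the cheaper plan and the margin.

Option 1: {Site 1, Site 3, Site 4, Site 5, Site 6}: P→Site 1 6·18=108, Q→Site 3 4·24=96, R→Site 6 7·8=56, S→Site 3 3·18=54, T→Site 3 9·24=216. Service 530; fixed 712; total 1242.
Option 2: {Site 1, Site 2, Site 4, Site 5, Site 6}: P→Site 1 6·18=108, Q→Site 2 3·24=72, R→Site 2 5·8=40, S→Site 5 3·18=54, T→Site 2 6·24=144. Service 418; fixed 731; total 1149.
Difference: |1242 − 1149| = 93.

Option 2 is cheaper by 93.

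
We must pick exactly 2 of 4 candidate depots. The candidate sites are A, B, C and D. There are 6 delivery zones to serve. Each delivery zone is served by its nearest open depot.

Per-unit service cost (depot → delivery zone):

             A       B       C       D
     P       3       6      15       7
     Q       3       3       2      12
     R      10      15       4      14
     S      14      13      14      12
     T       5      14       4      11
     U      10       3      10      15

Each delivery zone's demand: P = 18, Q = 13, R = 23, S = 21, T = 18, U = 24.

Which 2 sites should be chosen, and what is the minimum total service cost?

Choose B and C; total service cost 643.

With exactly 2 open, each delivery zone uses its cheapest among the chosen.
{B, C}: P→B 6·18=108, Q→C 2·13=26, R→C 4·23=92, S→B 13·21=273, T→C 4·18=72, U→B 3·24=72. Service cost 643.
{A, B}: service cost 758
{A, C}: service cost 778
Among all 6 size-2 choices, {B, C} is lowest.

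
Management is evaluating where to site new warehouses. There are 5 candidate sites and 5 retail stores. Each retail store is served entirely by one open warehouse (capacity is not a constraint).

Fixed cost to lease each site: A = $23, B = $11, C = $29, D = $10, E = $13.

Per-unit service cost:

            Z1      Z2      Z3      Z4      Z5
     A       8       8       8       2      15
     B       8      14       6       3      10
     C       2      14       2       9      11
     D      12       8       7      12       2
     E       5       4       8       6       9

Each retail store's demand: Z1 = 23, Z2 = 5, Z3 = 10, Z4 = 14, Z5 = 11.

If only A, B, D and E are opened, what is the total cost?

Each retail store is assigned to its cheapest site among the open ones.
{A, B, D, E}: Z1→E 5·23=115, Z2→E 4·5=20, Z3→B 6·10=60, Z4→A 2·14=28, Z5→D 2·11=22. Service 245; fixed 57; total 302.

Total cost: 302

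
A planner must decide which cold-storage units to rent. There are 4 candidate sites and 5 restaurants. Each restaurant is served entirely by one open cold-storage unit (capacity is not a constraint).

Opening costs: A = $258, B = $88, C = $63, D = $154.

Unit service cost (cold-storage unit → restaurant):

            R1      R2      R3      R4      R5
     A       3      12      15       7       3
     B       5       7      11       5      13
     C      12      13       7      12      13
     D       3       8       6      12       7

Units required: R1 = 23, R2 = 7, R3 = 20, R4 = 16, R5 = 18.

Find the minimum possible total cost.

For any fixed open set, each restaurant goes to its cheapest open site; total = fixed + service.
{B, D}: R1→D 3·23=69, R2→B 7·7=49, R3→D 6·20=120, R4→B 5·16=80, R5→D 7·18=126. Service 444; fixed 242; total 686.
{D}: R1→D 3·23=69, R2→D 8·7=56, R3→D 6·20=120, R4→D 12·16=192, R5→D 7·18=126. Service 563; fixed 154; total 717.
{B, C, D}: service 444 + fixed 305 = 749
{A, B, C, D}: service 372 + fixed 563 = 935
No other subset beats 686.

Minimum total cost: 686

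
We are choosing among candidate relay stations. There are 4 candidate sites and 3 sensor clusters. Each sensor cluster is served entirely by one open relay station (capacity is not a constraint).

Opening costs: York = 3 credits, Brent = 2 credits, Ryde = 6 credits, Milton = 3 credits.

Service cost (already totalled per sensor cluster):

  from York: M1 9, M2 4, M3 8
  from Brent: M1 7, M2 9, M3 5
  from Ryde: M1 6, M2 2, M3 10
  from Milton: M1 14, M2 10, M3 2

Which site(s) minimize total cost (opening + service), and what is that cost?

For any fixed open set, each sensor cluster goes to its cheapest open site; total = fixed + service.
{Ryde, Milton}: M1→Ryde 6, M2→Ryde 2, M3→Milton 2. Service 10; fixed 9; total 19.
{York, Brent}: service 16 + fixed 5 = 21
{York, Brent, Milton}: service 13 + fixed 8 = 21
{York, Brent, Ryde, Milton}: M1→Ryde 6, M2→Ryde 2, M3→Milton 2. Service 10; fixed 14; total 24.
No other subset beats 19.

Open Ryde and Milton; minimum total cost 19.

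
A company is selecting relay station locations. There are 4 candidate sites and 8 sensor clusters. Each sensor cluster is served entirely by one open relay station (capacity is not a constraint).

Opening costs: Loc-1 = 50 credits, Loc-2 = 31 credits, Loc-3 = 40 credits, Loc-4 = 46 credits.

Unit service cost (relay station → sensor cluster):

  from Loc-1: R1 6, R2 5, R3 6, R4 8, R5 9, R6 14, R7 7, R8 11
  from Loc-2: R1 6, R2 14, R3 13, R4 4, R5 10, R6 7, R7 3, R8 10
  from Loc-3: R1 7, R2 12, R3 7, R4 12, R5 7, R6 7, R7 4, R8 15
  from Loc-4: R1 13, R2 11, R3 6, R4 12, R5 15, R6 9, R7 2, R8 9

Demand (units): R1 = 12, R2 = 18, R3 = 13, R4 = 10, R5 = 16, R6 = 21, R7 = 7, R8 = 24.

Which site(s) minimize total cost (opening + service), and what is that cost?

Open Loc-1 and Loc-2; minimum total cost 913.

For any fixed open set, each sensor cluster goes to its cheapest open site; total = fixed + service.
{Loc-1, Loc-2}: R1→Loc-1 6·12=72, R2→Loc-1 5·18=90, R3→Loc-1 6·13=78, R4→Loc-2 4·10=40, R5→Loc-1 9·16=144, R6→Loc-2 7·21=147, R7→Loc-2 3·7=21, R8→Loc-2 10·24=240. Service 832; fixed 81; total 913.
{Loc-1, Loc-2, Loc-3}: service 800 + fixed 121 = 921
{Loc-1, Loc-2, Loc-4}: R1→Loc-1 6·12=72, R2→Loc-1 5·18=90, R3→Loc-1 6·13=78, R4→Loc-2 4·10=40, R5→Loc-1 9·16=144, R6→Loc-2 7·21=147, R7→Loc-4 2·7=14, R8→Loc-4 9·24=216. Service 801; fixed 127; total 928.
{Loc-1, Loc-2, Loc-3, Loc-4}: service 769 + fixed 167 = 936
(All 15 nonempty subsets were checked; Loc-1 and Loc-2 is lowest.)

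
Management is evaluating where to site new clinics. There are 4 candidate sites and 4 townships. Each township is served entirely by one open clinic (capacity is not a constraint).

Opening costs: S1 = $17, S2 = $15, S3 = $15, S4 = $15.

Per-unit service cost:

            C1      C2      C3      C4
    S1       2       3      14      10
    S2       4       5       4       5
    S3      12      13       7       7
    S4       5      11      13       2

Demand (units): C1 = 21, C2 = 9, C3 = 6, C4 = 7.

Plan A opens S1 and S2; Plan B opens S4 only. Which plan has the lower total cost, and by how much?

Plan A: {S1, S2}: C1→S1 2·21=42, C2→S1 3·9=27, C3→S2 4·6=24, C4→S2 5·7=35. Service 128; fixed 32; total 160.
Plan B: {S4}: C1→S4 5·21=105, C2→S4 11·9=99, C3→S4 13·6=78, C4→S4 2·7=14. Service 296; fixed 15; total 311.
Difference: |160 − 311| = 151.

Plan A is cheaper by 151.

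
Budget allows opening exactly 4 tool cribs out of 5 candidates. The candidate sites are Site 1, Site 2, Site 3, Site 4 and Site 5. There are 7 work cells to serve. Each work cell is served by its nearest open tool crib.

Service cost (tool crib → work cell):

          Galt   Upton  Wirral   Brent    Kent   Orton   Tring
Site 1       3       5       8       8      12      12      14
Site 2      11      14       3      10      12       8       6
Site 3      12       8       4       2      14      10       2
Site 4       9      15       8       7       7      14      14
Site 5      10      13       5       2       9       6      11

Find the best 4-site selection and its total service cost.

With exactly 4 open, each work cell uses its cheapest among the chosen.
{Site 1, Site 3, Site 4, Site 5}: Galt→Site 1 3, Upton→Site 1 5, Wirral→Site 3 4, Brent→Site 3 2, Kent→Site 4 7, Orton→Site 5 6, Tring→Site 3 2. Service cost 29.
{Site 1, Site 2, Site 3, Site 4}: service cost 30
{Site 1, Site 2, Site 3, Site 5}: service cost 30
Among all 5 size-4 choices, {Site 1, Site 3, Site 4, Site 5} is lowest.

Choose Site 1, Site 3, Site 4 and Site 5; total service cost 29.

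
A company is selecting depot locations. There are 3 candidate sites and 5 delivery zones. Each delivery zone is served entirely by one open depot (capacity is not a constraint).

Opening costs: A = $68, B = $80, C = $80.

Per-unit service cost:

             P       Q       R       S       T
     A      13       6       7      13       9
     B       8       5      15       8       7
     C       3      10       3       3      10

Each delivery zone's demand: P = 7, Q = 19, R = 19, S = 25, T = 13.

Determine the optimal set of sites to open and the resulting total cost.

Open B and C; minimum total cost 499.

For any fixed open set, each delivery zone goes to its cheapest open site; total = fixed + service.
{B, C}: P→C 3·7=21, Q→B 5·19=95, R→C 3·19=57, S→C 3·25=75, T→B 7·13=91. Service 339; fixed 160; total 499.
{A, C}: service 384 + fixed 148 = 532
{C}: service 473 + fixed 80 = 553
{A, B, C}: service 339 + fixed 228 = 567
No other subset beats 499.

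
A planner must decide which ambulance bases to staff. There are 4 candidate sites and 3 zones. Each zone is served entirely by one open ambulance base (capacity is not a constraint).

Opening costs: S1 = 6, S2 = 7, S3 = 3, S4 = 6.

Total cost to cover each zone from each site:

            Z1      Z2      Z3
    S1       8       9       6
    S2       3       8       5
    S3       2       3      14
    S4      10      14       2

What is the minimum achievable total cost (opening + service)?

For any fixed open set, each zone goes to its cheapest open site; total = fixed + service.
{S3, S4}: Z1→S3 2, Z2→S3 3, Z3→S4 2. Service 7; fixed 9; total 16.
{S1, S3}: Z1→S3 2, Z2→S3 3, Z3→S1 6. Service 11; fixed 9; total 20.
{S2, S3}: service 10 + fixed 10 = 20
{S1, S2, S3, S4}: service 7 + fixed 22 = 29
No other subset beats 16.

Minimum total cost: 16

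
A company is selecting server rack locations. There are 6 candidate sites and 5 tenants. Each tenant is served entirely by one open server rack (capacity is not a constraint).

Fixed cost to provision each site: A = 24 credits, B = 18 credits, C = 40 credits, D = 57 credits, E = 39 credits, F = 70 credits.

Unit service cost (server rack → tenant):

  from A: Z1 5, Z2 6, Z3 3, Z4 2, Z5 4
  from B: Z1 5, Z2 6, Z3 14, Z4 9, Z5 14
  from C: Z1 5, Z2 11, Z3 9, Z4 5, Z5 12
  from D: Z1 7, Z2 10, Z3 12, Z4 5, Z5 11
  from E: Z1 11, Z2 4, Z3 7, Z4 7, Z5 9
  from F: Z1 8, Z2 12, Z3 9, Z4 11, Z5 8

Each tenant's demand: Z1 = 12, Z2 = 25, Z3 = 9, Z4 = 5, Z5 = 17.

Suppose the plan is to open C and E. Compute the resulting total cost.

Each tenant is assigned to its cheapest site among the open ones.
{C, E}: Z1→C 5·12=60, Z2→E 4·25=100, Z3→E 7·9=63, Z4→C 5·5=25, Z5→E 9·17=153. Service 401; fixed 79; total 480.

Total cost: 480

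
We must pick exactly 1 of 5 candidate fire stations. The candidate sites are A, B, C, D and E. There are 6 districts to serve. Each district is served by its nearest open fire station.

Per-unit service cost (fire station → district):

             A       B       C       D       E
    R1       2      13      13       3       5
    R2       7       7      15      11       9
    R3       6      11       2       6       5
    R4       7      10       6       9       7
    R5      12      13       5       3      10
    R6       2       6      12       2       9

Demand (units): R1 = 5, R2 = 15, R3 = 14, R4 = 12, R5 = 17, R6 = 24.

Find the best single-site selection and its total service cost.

With exactly 1 open, each district uses its cheapest among the chosen.
{D}: R1→D 3·5=15, R2→D 11·15=165, R3→D 6·14=84, R4→D 9·12=108, R5→D 3·17=51, R6→D 2·24=48. Service cost 471.
{A}: service cost 535
{E}: service cost 700
Among all 5 size-1 choices, {D} is lowest.

Choose D only; total service cost 471.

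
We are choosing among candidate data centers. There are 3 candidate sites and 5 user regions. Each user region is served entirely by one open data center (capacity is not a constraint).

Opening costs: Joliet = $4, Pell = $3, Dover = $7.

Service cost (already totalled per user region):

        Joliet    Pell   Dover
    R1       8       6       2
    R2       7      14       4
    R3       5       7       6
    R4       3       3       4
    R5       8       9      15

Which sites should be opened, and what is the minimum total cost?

For any fixed open set, each user region goes to its cheapest open site; total = fixed + service.
{Joliet, Dover}: R1→Dover 2, R2→Dover 4, R3→Joliet 5, R4→Joliet 3, R5→Joliet 8. Service 22; fixed 11; total 33.
{Pell, Dover}: service 24 + fixed 10 = 34
{Joliet}: R1→Joliet 8, R2→Joliet 7, R3→Joliet 5, R4→Joliet 3, R5→Joliet 8. Service 31; fixed 4; total 35.
{Joliet, Pell, Dover}: R1→Dover 2, R2→Dover 4, R3→Joliet 5, R4→Joliet 3, R5→Joliet 8. Service 22; fixed 14; total 36.
No other subset beats 33.

Open Joliet and Dover; minimum total cost 33.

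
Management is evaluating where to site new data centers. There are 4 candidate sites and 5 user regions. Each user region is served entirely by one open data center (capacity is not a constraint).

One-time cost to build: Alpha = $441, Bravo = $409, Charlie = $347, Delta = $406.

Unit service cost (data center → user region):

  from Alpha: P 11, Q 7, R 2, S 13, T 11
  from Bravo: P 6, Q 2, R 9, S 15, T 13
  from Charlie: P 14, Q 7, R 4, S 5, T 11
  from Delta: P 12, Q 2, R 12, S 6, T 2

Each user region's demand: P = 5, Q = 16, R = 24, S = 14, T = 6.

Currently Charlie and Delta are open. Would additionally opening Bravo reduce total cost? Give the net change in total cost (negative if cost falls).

Current service cost with {Charlie, Delta}: 270.
Adding Bravo: each user region re-picks its cheapest; new service cost 240, saving 30.
Extra fixed cost: 409. Net change = 409 − 30 = 379.
(Totals: 1023 → 1402.)

No — net change +379 (cost rises by 379).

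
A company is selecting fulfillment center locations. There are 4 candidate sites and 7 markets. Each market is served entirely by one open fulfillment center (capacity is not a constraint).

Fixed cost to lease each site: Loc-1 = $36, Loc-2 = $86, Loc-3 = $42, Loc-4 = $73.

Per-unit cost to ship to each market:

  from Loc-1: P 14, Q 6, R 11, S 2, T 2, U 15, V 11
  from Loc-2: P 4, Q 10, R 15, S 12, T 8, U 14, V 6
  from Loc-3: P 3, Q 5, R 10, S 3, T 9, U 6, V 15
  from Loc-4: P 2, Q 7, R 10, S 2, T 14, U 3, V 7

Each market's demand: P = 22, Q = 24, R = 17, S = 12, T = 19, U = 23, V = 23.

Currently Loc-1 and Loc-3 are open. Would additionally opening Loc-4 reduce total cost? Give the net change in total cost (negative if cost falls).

Current service cost with {Loc-1, Loc-3}: 809.
Adding Loc-4: each market re-picks its cheapest; new service cost 626, saving 183.
Extra fixed cost: 73. Net change = 73 − 183 = -110.
(Totals: 887 → 777.)

Yes — net change −110 (cost falls by 110).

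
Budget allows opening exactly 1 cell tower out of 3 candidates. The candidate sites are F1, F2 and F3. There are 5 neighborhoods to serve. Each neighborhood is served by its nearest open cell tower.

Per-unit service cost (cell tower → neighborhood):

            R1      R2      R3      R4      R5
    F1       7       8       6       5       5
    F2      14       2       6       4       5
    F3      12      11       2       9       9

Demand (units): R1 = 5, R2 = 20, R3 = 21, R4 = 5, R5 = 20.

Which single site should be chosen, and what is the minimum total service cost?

Choose F2 only; total service cost 356.

With exactly 1 open, each neighborhood uses its cheapest among the chosen.
{F2}: R1→F2 14·5=70, R2→F2 2·20=40, R3→F2 6·21=126, R4→F2 4·5=20, R5→F2 5·20=100. Service cost 356.
{F1}: service cost 446
{F3}: service cost 547
Among all 3 size-1 choices, {F2} is lowest.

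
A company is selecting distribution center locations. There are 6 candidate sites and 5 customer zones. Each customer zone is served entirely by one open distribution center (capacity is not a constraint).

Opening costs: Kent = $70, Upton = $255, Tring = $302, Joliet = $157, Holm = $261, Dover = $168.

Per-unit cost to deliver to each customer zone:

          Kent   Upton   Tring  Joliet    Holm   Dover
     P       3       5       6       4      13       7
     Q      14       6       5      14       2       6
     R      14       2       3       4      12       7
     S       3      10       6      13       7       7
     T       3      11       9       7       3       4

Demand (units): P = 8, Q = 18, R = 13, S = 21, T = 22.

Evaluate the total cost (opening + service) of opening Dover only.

Total cost: 658

Each customer zone is assigned to its cheapest site among the open ones.
{Dover}: P→Dover 7·8=56, Q→Dover 6·18=108, R→Dover 7·13=91, S→Dover 7·21=147, T→Dover 4·22=88. Service 490; fixed 168; total 658.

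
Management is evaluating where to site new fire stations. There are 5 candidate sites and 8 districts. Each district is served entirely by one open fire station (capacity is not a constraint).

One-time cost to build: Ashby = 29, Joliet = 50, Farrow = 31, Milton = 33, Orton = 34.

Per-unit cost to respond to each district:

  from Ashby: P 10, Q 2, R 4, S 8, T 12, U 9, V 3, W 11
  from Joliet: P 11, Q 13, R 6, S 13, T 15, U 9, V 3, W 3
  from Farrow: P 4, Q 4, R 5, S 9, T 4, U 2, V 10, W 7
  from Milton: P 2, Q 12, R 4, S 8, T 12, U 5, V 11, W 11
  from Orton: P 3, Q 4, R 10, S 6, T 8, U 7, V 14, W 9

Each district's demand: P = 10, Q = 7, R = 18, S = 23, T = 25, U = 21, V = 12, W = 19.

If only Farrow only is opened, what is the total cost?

Each district is assigned to its cheapest site among the open ones.
{Farrow}: P→Farrow 4·10=40, Q→Farrow 4·7=28, R→Farrow 5·18=90, S→Farrow 9·23=207, T→Farrow 4·25=100, U→Farrow 2·21=42, V→Farrow 10·12=120, W→Farrow 7·19=133. Service 760; fixed 31; total 791.

Total cost: 791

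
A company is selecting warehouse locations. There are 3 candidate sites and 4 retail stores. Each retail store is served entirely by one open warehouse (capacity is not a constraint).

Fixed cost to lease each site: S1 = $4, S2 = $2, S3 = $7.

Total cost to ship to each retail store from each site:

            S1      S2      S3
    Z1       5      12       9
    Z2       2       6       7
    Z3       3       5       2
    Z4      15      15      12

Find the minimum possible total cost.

Minimum total cost: 29

For any fixed open set, each retail store goes to its cheapest open site; total = fixed + service.
{S1}: Z1→S1 5, Z2→S1 2, Z3→S1 3, Z4→S1 15. Service 25; fixed 4; total 29.
{S1, S2}: Z1→S1 5, Z2→S1 2, Z3→S1 3, Z4→S1 15. Service 25; fixed 6; total 31.
{S1, S3}: service 21 + fixed 11 = 32
{S1, S2, S3}: service 21 + fixed 13 = 34
(All 7 nonempty subsets were checked; S1 only is lowest.)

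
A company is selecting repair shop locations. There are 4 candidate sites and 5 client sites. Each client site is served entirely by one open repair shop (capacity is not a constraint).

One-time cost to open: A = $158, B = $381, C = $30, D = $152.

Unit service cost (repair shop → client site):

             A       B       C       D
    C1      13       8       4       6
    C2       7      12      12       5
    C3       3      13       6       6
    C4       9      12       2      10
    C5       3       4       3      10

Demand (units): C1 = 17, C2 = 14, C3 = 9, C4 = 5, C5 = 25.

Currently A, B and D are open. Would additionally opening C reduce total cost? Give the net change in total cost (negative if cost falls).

Current service cost with {A, B, D}: 319.
Adding C: each client site re-picks its cheapest; new service cost 250, saving 69.
Extra fixed cost: 30. Net change = 30 − 69 = -39.
(Totals: 1010 → 971.)

Yes — net change −39 (cost falls by 39).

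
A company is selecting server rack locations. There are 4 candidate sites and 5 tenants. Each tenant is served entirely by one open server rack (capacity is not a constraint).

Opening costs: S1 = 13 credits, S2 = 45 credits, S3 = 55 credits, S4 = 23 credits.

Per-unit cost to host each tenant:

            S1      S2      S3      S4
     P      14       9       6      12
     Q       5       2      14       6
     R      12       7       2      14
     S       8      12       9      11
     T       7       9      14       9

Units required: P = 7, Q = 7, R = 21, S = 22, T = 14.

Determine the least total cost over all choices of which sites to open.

For any fixed open set, each tenant goes to its cheapest open site; total = fixed + service.
{S1, S3}: P→S3 6·7=42, Q→S1 5·7=35, R→S3 2·21=42, S→S1 8·22=176, T→S1 7·14=98. Service 393; fixed 68; total 461.
{S1, S3, S4}: P→S3 6·7=42, Q→S1 5·7=35, R→S3 2·21=42, S→S1 8·22=176, T→S1 7·14=98. Service 393; fixed 91; total 484.
{S1, S2, S3}: service 372 + fixed 113 = 485
{S1, S2, S3, S4}: service 372 + fixed 136 = 508
No other subset beats 461.

Minimum total cost: 461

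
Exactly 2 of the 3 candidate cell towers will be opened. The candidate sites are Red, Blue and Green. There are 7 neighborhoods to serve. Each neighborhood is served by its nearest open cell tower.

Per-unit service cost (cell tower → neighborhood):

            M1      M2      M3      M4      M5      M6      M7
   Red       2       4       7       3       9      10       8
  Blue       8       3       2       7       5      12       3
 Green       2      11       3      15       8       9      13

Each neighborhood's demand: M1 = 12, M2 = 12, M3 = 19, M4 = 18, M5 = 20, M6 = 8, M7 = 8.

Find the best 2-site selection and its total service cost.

Choose Red and Blue; total service cost 356.

With exactly 2 open, each neighborhood uses its cheapest among the chosen.
{Red, Blue}: M1→Red 2·12=24, M2→Blue 3·12=36, M3→Blue 2·19=38, M4→Red 3·18=54, M5→Blue 5·20=100, M6→Red 10·8=80, M7→Blue 3·8=24. Service cost 356.
{Blue, Green}: service cost 420
{Red, Green}: service cost 479
Among all 3 size-2 choices, {Red, Blue} is lowest.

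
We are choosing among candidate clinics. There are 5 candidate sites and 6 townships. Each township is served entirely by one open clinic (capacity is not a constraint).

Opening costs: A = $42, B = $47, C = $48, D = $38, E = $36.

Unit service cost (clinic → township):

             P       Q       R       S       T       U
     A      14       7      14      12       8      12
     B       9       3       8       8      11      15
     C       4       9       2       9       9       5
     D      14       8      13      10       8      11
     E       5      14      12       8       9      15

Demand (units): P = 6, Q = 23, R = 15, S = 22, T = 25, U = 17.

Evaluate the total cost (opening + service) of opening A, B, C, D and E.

Total cost: 795

Each township is assigned to its cheapest site among the open ones.
{A, B, C, D, E}: P→C 4·6=24, Q→B 3·23=69, R→C 2·15=30, S→B 8·22=176, T→A 8·25=200, U→C 5·17=85. Service 584; fixed 211; total 795.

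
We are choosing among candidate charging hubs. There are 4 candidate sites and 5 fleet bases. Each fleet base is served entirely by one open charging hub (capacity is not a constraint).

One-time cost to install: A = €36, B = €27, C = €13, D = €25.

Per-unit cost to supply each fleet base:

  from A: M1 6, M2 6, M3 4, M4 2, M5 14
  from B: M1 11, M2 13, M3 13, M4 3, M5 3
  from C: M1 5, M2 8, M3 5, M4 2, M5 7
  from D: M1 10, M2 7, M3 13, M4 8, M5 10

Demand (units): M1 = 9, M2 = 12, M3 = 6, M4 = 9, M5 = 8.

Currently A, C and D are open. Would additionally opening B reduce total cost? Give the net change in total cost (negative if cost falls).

Yes — net change −5 (cost falls by 5).

Current service cost with {A, C, D}: 215.
Adding B: each fleet base re-picks its cheapest; new service cost 183, saving 32.
Extra fixed cost: 27. Net change = 27 − 32 = -5.
(Totals: 289 → 284.)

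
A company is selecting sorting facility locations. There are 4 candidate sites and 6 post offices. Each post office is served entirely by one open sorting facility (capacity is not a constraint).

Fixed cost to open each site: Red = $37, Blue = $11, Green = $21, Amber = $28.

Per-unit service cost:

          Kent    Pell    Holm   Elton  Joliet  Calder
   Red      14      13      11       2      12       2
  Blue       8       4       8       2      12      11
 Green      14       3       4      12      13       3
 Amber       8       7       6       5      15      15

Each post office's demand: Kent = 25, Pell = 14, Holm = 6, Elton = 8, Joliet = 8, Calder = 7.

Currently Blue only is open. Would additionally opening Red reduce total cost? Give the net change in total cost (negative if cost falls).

Yes — net change −26 (cost falls by 26).

Current service cost with {Blue}: 493.
Adding Red: each post office re-picks its cheapest; new service cost 430, saving 63.
Extra fixed cost: 37. Net change = 37 − 63 = -26.
(Totals: 504 → 478.)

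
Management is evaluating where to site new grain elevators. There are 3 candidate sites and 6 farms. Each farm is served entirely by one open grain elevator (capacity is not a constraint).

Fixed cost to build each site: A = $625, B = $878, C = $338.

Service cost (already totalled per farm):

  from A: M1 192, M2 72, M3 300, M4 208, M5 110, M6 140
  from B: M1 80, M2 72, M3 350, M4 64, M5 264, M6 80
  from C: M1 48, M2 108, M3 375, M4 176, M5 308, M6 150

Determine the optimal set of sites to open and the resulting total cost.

Open C only; minimum total cost 1503.

For any fixed open set, each farm goes to its cheapest open site; total = fixed + service.
{C}: M1→C 48, M2→C 108, M3→C 375, M4→C 176, M5→C 308, M6→C 150. Service 1165; fixed 338; total 1503.
{A}: service 1022 + fixed 625 = 1647
{B}: service 910 + fixed 878 = 1788
{A, B, C}: service 674 + fixed 1841 = 2515
No other subset beats 1503.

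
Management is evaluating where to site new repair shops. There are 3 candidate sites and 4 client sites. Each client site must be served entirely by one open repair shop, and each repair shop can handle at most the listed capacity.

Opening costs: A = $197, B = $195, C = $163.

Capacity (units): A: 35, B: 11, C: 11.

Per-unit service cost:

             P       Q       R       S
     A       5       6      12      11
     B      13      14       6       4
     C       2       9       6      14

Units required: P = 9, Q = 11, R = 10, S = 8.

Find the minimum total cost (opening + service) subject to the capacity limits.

Minimum total cost: 619

Open {A, C}: P→A 5·9=45, Q→A 6·11=66, R→C 6·10=60, S→A 11·8=88.
Loads: A carries 28/35, C carries 10/11. Service 259; fixed 360; total 619.
Next best feasible plan costs 651.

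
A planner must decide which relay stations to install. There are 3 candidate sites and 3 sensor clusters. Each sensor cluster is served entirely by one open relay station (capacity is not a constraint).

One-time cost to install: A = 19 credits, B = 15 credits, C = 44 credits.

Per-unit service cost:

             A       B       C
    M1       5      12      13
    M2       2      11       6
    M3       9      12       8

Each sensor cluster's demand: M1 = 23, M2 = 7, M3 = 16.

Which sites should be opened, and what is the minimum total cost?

For any fixed open set, each sensor cluster goes to its cheapest open site; total = fixed + service.
{A}: M1→A 5·23=115, M2→A 2·7=14, M3→A 9·16=144. Service 273; fixed 19; total 292.
{A, B}: service 273 + fixed 34 = 307
{A, C}: service 257 + fixed 63 = 320
{A, B, C}: service 257 + fixed 78 = 335
No other subset beats 292.

Open A only; minimum total cost 292.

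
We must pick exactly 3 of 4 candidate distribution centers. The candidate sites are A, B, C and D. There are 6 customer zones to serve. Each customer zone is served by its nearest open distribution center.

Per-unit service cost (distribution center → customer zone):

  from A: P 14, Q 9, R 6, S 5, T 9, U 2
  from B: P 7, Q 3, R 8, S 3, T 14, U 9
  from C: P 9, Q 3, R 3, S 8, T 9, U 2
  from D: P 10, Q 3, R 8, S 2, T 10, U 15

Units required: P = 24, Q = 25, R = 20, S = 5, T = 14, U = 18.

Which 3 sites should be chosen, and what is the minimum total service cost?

Choose B, C and D; total service cost 475.

With exactly 3 open, each customer zone uses its cheapest among the chosen.
{B, C, D}: P→B 7·24=168, Q→B 3·25=75, R→C 3·20=60, S→D 2·5=10, T→C 9·14=126, U→C 2·18=36. Service cost 475.
{A, B, C}: service cost 480
{A, C, D}: service cost 523
Among all 4 size-3 choices, {B, C, D} is lowest.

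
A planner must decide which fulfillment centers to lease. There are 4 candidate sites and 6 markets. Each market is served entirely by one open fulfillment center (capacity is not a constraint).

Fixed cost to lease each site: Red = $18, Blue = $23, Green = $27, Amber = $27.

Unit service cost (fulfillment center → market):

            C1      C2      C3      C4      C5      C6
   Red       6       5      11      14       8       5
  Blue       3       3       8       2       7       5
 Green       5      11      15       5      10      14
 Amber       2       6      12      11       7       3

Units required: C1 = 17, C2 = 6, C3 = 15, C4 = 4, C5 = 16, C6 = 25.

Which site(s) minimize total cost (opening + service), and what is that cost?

For any fixed open set, each market goes to its cheapest open site; total = fixed + service.
{Blue, Amber}: C1→Amber 2·17=34, C2→Blue 3·6=18, C3→Blue 8·15=120, C4→Blue 2·4=8, C5→Blue 7·16=112, C6→Amber 3·25=75. Service 367; fixed 50; total 417.
{Red, Blue, Amber}: service 367 + fixed 68 = 435
{Blue, Green, Amber}: C1→Amber 2·17=34, C2→Blue 3·6=18, C3→Blue 8·15=120, C4→Blue 2·4=8, C5→Blue 7·16=112, C6→Amber 3·25=75. Service 367; fixed 77; total 444.
{Red, Blue, Green, Amber}: service 367 + fixed 95 = 462
(All 15 nonempty subsets were checked; Blue and Amber is lowest.)

Open Blue and Amber; minimum total cost 417.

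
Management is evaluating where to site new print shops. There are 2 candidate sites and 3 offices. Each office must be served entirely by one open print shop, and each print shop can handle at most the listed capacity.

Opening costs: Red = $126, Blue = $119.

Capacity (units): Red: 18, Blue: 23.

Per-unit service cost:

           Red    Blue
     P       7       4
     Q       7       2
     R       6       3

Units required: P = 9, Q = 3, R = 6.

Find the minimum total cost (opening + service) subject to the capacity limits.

Minimum total cost: 179

Open {Blue}: P→Blue 4·9=36, Q→Blue 2·3=6, R→Blue 3·6=18.
Loads: Blue carries 18/23. Service 60; fixed 119; total 179.
Next best feasible plan costs 246.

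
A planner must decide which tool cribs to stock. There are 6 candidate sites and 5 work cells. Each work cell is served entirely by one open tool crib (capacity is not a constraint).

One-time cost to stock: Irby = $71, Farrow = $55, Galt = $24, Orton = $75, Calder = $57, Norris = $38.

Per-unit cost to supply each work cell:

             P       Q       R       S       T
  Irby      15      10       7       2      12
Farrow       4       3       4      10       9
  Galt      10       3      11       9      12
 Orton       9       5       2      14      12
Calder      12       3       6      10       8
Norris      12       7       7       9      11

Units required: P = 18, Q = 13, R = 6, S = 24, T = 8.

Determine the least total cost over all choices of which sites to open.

For any fixed open set, each work cell goes to its cheapest open site; total = fixed + service.
{Irby, Farrow}: P→Farrow 4·18=72, Q→Farrow 3·13=39, R→Farrow 4·6=24, S→Irby 2·24=48, T→Farrow 9·8=72. Service 255; fixed 126; total 381.
{Irby, Farrow, Galt}: service 255 + fixed 150 = 405
{Irby, Farrow, Norris}: service 255 + fixed 164 = 419
{Irby, Farrow, Galt, Orton, Calder, Norris}: service 235 + fixed 320 = 555
No other subset beats 381.

Minimum total cost: 381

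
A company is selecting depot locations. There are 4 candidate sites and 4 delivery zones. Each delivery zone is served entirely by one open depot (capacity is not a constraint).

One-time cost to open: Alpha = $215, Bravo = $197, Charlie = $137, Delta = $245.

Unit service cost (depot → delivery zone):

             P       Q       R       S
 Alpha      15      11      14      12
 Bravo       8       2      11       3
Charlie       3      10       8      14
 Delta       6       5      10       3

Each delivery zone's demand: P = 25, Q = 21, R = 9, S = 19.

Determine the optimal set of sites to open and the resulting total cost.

Open Bravo and Charlie; minimum total cost 580.

For any fixed open set, each delivery zone goes to its cheapest open site; total = fixed + service.
{Bravo, Charlie}: P→Charlie 3·25=75, Q→Bravo 2·21=42, R→Charlie 8·9=72, S→Bravo 3·19=57. Service 246; fixed 334; total 580.
{Bravo}: service 398 + fixed 197 = 595
{Delta}: service 402 + fixed 245 = 647
{Alpha, Bravo, Charlie, Delta}: P→Charlie 3·25=75, Q→Bravo 2·21=42, R→Charlie 8·9=72, S→Bravo 3·19=57. Service 246; fixed 794; total 1040.
No other subset beats 580.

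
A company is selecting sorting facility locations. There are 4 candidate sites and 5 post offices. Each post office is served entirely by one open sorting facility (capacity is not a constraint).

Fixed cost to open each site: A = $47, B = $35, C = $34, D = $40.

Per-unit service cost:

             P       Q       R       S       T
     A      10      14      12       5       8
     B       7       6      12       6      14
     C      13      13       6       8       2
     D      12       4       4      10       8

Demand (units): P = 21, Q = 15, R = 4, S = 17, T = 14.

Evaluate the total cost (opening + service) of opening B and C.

Each post office is assigned to its cheapest site among the open ones.
{B, C}: P→B 7·21=147, Q→B 6·15=90, R→C 6·4=24, S→B 6·17=102, T→C 2·14=28. Service 391; fixed 69; total 460.

Total cost: 460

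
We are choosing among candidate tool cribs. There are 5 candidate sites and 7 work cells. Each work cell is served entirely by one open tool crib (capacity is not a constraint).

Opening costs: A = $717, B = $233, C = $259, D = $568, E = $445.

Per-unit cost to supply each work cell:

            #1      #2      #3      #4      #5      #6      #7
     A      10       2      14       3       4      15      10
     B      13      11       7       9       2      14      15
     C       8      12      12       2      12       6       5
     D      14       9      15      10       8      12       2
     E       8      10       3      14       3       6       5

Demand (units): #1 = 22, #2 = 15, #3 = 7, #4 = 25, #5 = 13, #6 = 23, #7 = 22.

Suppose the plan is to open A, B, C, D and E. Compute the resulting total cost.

Total cost: 2707

Each work cell is assigned to its cheapest site among the open ones.
{A, B, C, D, E}: #1→C 8·22=176, #2→A 2·15=30, #3→E 3·7=21, #4→C 2·25=50, #5→B 2·13=26, #6→C 6·23=138, #7→D 2·22=44. Service 485; fixed 2222; total 2707.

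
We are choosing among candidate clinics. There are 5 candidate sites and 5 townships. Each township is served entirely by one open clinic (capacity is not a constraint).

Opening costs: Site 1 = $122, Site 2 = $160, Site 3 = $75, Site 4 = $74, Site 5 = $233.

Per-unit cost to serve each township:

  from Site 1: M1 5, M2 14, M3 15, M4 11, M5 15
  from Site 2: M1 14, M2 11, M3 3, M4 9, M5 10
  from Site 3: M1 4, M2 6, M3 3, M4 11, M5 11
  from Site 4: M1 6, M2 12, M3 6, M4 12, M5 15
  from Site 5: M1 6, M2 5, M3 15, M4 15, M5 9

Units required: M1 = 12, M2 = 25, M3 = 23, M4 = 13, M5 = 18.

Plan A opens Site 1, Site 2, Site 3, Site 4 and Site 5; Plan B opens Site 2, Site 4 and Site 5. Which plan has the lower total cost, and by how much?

Plan A: {Site 1, Site 2, Site 3, Site 4, Site 5}: M1→Site 3 4·12=48, M2→Site 5 5·25=125, M3→Site 2 3·23=69, M4→Site 2 9·13=117, M5→Site 5 9·18=162. Service 521; fixed 664; total 1185.
Plan B: {Site 2, Site 4, Site 5}: M1→Site 4 6·12=72, M2→Site 5 5·25=125, M3→Site 2 3·23=69, M4→Site 2 9·13=117, M5→Site 5 9·18=162. Service 545; fixed 467; total 1012.
Difference: |1185 − 1012| = 173.

Plan B is cheaper by 173.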